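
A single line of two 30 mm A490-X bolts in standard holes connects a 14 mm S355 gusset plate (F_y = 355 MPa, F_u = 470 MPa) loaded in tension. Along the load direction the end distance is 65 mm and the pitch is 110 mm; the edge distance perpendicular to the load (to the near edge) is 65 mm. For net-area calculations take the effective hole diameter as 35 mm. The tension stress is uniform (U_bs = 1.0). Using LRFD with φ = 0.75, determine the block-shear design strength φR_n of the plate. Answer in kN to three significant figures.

597 kN

Shear plane L_v = 65 + 1·110 = 175 mm; A_gv = 175 × 14 = 2450 mm².
A_nv = (175 − 1.5·35) × 14 = 1715 mm².
A_nt = (65 − 0.5·35) × 14 = 665 mm².
0.6 F_u A_nv = 483.6 kN; 0.6 F_y A_gv = 521.9 kN → shear rupture governs the shear term.
R_n = 483.6 + 1.0 × 470 × 665 / 1000 = 796.2 kN.
Design strength φR_n = 0.75 × 796.2 = 597 kN.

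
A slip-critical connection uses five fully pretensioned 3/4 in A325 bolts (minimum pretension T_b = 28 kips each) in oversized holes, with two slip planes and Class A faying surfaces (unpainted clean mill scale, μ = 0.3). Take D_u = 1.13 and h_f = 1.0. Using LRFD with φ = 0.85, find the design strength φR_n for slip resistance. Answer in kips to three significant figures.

R_n = μ · D_u · h_f · T_b · n_s · n_b = 0.3 × 1.13 × 1.0 × 28 × 2 × 5 = 94.92 kips.
Design strength φR_n = 0.85 × 94.92 = 80.7 kips.

80.7 kips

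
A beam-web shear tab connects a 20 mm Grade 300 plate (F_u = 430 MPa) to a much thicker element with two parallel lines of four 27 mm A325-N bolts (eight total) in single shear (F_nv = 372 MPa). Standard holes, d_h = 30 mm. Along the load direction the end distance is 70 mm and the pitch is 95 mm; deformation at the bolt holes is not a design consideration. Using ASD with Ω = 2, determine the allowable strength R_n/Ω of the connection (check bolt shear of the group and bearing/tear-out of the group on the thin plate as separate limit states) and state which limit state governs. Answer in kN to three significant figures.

Bolt shear: A_b = π·27²/4 = 572.6 mm²; R_n = 372 × 572.6 × 8 × 1 / 1000 = 1704 kN → 1704 / 2 = 852 kN.
Bearing (1.5 l_c t F_u ≤ 3.0 d t F_u): upper limit = 3.0·27·20·430 / 1000 = 696.6 kN.
  Edge l_c = 70 − 30/2 = 55 → r_n = 696.6 kN; interior l_c = 95 − 30 = 65 → r_n = 696.6 kN.
  R_n,bearing = 2·696.6 + 6·696.6 = 5573 kN → 5573 / 2 = 2790 kN.
Bolt shear governs: 852 kN.

852 kN (bolt shear governs)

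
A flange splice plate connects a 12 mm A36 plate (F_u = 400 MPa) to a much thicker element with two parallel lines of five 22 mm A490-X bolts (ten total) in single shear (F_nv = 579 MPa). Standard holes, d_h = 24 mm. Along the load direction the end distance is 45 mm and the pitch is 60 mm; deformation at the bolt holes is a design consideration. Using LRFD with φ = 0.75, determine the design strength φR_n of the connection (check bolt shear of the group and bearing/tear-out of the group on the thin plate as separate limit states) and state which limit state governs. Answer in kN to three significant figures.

Bolt shear: A_b = π·22²/4 = 380.1 mm²; R_n = 579 × 380.1 × 10 × 1 / 1000 = 2201 kN → 0.75 × 2201 = 1650 kN.
Bearing (1.2 l_c t F_u ≤ 2.4 d t F_u): upper limit = 2.4·22·12·400 / 1000 = 253.4 kN.
  Edge l_c = 45 − 24/2 = 33 → r_n = 190.1 kN; interior l_c = 60 − 24 = 36 → r_n = 207.4 kN.
  R_n,bearing = 2·190.1 + 8·207.4 = 2039 kN → 0.75 × 2039 = 1530 kN.
Bearing governs: 1530 kN.

1530 kN (bearing governs)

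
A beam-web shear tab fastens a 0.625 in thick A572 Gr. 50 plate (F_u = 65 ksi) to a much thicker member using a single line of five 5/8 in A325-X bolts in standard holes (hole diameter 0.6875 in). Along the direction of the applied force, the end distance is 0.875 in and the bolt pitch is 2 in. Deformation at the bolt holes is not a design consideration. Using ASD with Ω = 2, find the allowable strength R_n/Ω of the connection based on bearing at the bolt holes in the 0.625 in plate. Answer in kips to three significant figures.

169 kips

Per bolt r_n = 1.5 l_c t F_u ≤ 3.0 d t F_u; upper limit = 3.0 × 0.625 × 0.625 × 65 = 76.17 kips.
Edge bolt: l_c = 0.875 − 0.6875/2 = 0.5312 in → 1.5 × 0.5312 × 0.625 × 65 = 32.37 → r_n = 32.37 kips.
Interior bolts: l_c = 2 − 0.6875 = 1.312 in → 1.5 × 1.312 × 0.625 × 65 = 79.98 → r_n = 76.17 kips.
R_n = 1 × 32.37 + 4 × 76.17 = 337.1 kips.
Allowable strength R_n/Ω = 337.1 / 2 = 169 kips.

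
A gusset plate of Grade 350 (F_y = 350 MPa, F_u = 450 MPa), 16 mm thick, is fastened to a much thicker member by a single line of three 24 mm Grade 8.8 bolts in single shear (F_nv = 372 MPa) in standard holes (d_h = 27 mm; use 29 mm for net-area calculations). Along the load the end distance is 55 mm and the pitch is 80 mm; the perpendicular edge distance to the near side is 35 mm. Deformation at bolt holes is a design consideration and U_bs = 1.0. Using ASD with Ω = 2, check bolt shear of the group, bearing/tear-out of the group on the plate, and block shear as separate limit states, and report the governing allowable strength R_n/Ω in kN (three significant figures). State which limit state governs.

Bolt shear: A_b = π·24²/4 = 452.4 mm²; R_n = 372 × 452.4 × 3 × 1 / 1000 = 504.9 kN → 504.9 / 2 = 252 kN.
Bearing: edge l_c = 41.5, r_n = 358.6 kN; interior l_c = 53, r_n = 414.7 kN; R_n = 358.6 + 2·414.7 = 1188 kN → 594 kN.
Block shear: A_gv = 3440, A_nv = 2280, A_nt = 328 mm²; R_n = min(0.6F_uA_nv, 0.6F_yA_gv) + U_bs·F_u·A_nt = 763.2 kN → 382 kN.
Bolt shear governs: 252 kN.

252 kN (bolt shear governs)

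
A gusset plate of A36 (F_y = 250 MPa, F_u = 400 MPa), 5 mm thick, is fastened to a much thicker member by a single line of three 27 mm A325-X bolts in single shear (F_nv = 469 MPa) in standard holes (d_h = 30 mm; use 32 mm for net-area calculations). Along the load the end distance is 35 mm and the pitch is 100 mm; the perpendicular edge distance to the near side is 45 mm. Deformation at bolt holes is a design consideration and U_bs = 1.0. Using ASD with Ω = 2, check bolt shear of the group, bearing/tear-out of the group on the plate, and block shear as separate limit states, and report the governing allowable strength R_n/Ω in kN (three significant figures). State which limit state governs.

Bolt shear: A_b = π·27²/4 = 572.6 mm²; R_n = 469 × 572.6 × 3 × 1 / 1000 = 805.6 kN → 805.6 / 2 = 403 kN.
Bearing: edge l_c = 20, r_n = 48 kN; interior l_c = 70, r_n = 129.6 kN; R_n = 48 + 2·129.6 = 307.2 kN → 154 kN.
Block shear: A_gv = 1175, A_nv = 775, A_nt = 145 mm²; R_n = min(0.6F_uA_nv, 0.6F_yA_gv) + U_bs·F_u·A_nt = 234.2 kN → 117 kN.
Block shear governs: 117 kN.

117 kN (block shear governs)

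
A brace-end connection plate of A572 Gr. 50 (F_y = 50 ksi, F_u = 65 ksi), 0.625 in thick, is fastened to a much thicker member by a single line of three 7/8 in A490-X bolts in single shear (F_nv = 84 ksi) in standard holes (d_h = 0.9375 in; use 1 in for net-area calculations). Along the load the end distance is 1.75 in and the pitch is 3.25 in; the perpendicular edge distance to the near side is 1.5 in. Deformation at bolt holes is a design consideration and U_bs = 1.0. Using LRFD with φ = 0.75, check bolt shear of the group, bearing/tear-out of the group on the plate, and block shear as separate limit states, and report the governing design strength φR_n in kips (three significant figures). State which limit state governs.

Bolt shear: A_b = π·0.875²/4 = 0.6013 in²; R_n = 84 × 0.6013 × 3 × 1 = 151.5 kips → 0.75 × 151.5 = 114 kips.
Bearing: edge l_c = 1.281, r_n = 62.46 kips; interior l_c = 2.312, r_n = 85.31 kips; R_n = 62.46 + 2·85.31 = 233.1 kips → 175 kips.
Block shear: A_gv = 5.156, A_nv = 3.594, A_nt = 0.625 in²; R_n = min(0.6F_uA_nv, 0.6F_yA_gv) + U_bs·F_u·A_nt = 180.8 kips → 136 kips.
Bolt shear governs: 114 kips.

114 kips (bolt shear governs)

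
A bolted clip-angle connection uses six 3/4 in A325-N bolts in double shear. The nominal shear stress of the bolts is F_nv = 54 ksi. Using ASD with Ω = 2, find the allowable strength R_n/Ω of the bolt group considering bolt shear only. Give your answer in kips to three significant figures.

A_b = π × 0.75² / 4 = 0.4418 in².
R_n = F_nv · A_b · n · n_s = 54 × 0.4418 × 6 × 2 = 286.3 kips.
Allowable strength R_n/Ω = 286.3 / 2 = 143 kips.

143 kips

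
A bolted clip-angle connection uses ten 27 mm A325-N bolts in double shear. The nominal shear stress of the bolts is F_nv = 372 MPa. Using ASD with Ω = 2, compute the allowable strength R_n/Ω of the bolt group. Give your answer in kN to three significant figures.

2130 kN

A_b = π × 27² / 4 = 572.6 mm².
R_n = F_nv · A_b · n · n_s = 372 × 572.6 × 10 × 2 / 1000 = 4260 kN.
Allowable strength R_n/Ω = 4260 / 2 = 2130 kN.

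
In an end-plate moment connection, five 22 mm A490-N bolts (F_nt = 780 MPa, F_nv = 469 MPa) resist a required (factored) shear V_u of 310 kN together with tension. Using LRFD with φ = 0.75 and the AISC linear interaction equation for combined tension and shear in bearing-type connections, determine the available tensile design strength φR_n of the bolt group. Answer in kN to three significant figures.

A_b = π·22²/4 = 380.1 mm²; f_rv = 310 × 1000 / (5 × 380.1) = 163.1 MPa.
F'_nt = 1.3 F_nt − (F_nt / φF_nv) f_rv = 1.3·780 − (780/(0.75·469))·163.1 = 652.3 MPa, capped at F_nt → F'_nt = 652.3 MPa.
R_n = F'_nt · A_b · n = 652.3 × 380.1 × 5 / 1000 = 1240 kN.
Design strength φR_n = 0.75 × 1240 = 930 kN.

930 kN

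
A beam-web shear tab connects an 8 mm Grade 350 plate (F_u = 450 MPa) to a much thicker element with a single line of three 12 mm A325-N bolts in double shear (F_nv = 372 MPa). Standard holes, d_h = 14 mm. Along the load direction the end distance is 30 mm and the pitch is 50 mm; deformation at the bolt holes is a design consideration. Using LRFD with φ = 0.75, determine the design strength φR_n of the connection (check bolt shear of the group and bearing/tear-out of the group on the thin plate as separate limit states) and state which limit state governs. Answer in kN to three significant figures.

189 kN (bolt shear governs)

Bolt shear: A_b = π·12²/4 = 113.1 mm²; R_n = 372 × 113.1 × 3 × 2 / 1000 = 252.4 kN → 0.75 × 252.4 = 189 kN.
Bearing (1.2 l_c t F_u ≤ 2.4 d t F_u): upper limit = 2.4·12·8·450 / 1000 = 103.7 kN.
  Edge l_c = 30 − 14/2 = 23 → r_n = 99.36 kN; interior l_c = 50 − 14 = 36 → r_n = 103.7 kN.
  R_n,bearing = 1·99.36 + 2·103.7 = 306.7 kN → 0.75 × 306.7 = 230 kN.
Bolt shear governs: 189 kN.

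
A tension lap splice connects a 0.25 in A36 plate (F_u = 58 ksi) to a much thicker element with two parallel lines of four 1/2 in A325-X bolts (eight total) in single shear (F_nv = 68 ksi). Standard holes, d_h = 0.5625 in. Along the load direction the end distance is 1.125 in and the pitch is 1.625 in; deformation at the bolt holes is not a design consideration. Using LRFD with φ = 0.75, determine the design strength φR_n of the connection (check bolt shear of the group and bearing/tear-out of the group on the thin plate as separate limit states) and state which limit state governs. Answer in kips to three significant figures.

80.1 kips (bolt shear governs)

Bolt shear: A_b = π·0.5²/4 = 0.1963 in²; R_n = 68 × 0.1963 × 8 × 1 = 106.8 kips → 0.75 × 106.8 = 80.1 kips.
Bearing (1.5 l_c t F_u ≤ 3.0 d t F_u): upper limit = 3.0·0.5·0.25·58 = 21.75 kips.
  Edge l_c = 1.125 − 0.5625/2 = 0.8438 → r_n = 18.35 kips; interior l_c = 1.625 − 0.5625 = 1.062 → r_n = 21.75 kips.
  R_n,bearing = 2·18.35 + 6·21.75 = 167.2 kips → 0.75 × 167.2 = 125 kips.
Bolt shear governs: 80.1 kips.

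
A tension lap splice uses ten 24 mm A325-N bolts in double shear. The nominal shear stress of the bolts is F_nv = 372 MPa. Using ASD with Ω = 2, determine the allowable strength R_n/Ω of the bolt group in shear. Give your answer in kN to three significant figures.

A_b = π × 24² / 4 = 452.4 mm².
R_n = F_nv · A_b · n · n_s = 372 × 452.4 × 10 × 2 / 1000 = 3366 kN.
Allowable strength R_n/Ω = 3366 / 2 = 1680 kN.

1680 kN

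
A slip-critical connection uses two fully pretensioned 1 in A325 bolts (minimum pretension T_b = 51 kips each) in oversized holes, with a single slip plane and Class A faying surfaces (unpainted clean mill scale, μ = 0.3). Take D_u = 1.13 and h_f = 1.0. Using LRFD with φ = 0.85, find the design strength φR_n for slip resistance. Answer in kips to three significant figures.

R_n = μ · D_u · h_f · T_b · n_s · n_b = 0.3 × 1.13 × 1.0 × 51 × 1 × 2 = 34.58 kips.
Design strength φR_n = 0.85 × 34.58 = 29.4 kips.

29.4 kips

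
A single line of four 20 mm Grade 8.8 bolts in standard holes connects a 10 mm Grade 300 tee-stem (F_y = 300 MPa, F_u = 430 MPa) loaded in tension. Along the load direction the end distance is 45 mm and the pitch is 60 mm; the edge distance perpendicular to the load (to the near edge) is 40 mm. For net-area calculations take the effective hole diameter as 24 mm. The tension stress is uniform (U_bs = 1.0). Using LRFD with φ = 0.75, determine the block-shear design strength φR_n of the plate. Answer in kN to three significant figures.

Shear plane L_v = 45 + 3·60 = 225 mm; A_gv = 225 × 10 = 2250 mm².
A_nv = (225 − 3.5·24) × 10 = 1410 mm².
A_nt = (40 − 0.5·24) × 10 = 280 mm².
0.6 F_u A_nv = 363.8 kN; 0.6 F_y A_gv = 405 kN → shear rupture governs the shear term.
R_n = 363.8 + 1.0 × 430 × 280 / 1000 = 484.2 kN.
Design strength φR_n = 0.75 × 484.2 = 363 kN.

363 kN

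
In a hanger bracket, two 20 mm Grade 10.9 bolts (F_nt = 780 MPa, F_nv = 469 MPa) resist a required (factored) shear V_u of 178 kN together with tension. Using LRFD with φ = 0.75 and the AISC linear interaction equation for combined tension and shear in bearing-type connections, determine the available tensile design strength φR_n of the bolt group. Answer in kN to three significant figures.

182 kN

A_b = π·20²/4 = 314.2 mm²; f_rv = 178 × 1000 / (2 × 314.2) = 283.3 MPa.
F'_nt = 1.3 F_nt − (F_nt / φF_nv) f_rv = 1.3·780 − (780/(0.75·469))·283.3 = 385.8 MPa, capped at F_nt → F'_nt = 385.8 MPa.
R_n = F'_nt · A_b · n = 385.8 × 314.2 × 2 / 1000 = 242.4 kN.
Design strength φR_n = 0.75 × 242.4 = 182 kN.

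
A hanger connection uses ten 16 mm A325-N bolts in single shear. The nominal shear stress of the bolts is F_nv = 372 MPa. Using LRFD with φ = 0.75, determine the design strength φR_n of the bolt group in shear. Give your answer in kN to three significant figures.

561 kN

A_b = π × 16² / 4 = 201.1 mm².
R_n = F_nv · A_b · n · n_s = 372 × 201.1 × 10 × 1 / 1000 = 748 kN.
Design strength φR_n = 0.75 × 748 = 561 kN.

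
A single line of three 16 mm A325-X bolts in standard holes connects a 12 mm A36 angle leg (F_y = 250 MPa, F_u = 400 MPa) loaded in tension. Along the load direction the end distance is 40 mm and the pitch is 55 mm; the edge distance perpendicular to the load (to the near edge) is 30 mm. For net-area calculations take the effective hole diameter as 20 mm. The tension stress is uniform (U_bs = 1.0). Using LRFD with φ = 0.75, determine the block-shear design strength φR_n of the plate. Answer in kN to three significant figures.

Shear plane L_v = 40 + 2·55 = 150 mm; A_gv = 150 × 12 = 1800 mm².
A_nv = (150 − 2.5·20) × 12 = 1200 mm².
A_nt = (30 − 0.5·20) × 12 = 240 mm².
0.6 F_u A_nv = 288 kN; 0.6 F_y A_gv = 270 kN → shear yielding governs the shear term.
R_n = 270 + 1.0 × 400 × 240 / 1000 = 366 kN.
Design strength φR_n = 0.75 × 366 = 274 kN.

274 kN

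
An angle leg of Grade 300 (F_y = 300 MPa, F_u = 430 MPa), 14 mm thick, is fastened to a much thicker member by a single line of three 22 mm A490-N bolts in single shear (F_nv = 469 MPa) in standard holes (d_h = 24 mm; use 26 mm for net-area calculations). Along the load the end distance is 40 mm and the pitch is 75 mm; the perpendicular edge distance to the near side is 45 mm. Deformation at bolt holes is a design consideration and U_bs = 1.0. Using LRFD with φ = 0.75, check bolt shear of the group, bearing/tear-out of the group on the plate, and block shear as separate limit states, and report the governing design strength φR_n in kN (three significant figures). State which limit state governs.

Bolt shear: A_b = π·22²/4 = 380.1 mm²; R_n = 469 × 380.1 × 3 × 1 / 1000 = 534.8 kN → 0.75 × 534.8 = 401 kN.
Bearing: edge l_c = 28, r_n = 202.3 kN; interior l_c = 51, r_n = 317.9 kN; R_n = 202.3 + 2·317.9 = 838 kN → 628 kN.
Block shear: A_gv = 2660, A_nv = 1750, A_nt = 448 mm²; R_n = min(0.6F_uA_nv, 0.6F_yA_gv) + U_bs·F_u·A_nt = 644.1 kN → 483 kN.
Bolt shear governs: 401 kN.

401 kN (bolt shear governs)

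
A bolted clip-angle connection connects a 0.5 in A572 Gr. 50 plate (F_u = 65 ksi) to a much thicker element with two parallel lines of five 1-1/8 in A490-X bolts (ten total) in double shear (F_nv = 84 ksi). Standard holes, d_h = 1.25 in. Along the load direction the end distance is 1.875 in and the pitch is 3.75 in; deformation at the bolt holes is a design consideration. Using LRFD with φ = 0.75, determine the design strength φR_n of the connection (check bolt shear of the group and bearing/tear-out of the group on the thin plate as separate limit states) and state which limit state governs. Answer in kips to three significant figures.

Bolt shear: A_b = π·1.125²/4 = 0.994 in²; R_n = 84 × 0.994 × 10 × 2 = 1670 kips → 0.75 × 1670 = 1250 kips.
Bearing (1.2 l_c t F_u ≤ 2.4 d t F_u): upper limit = 2.4·1.125·0.5·65 = 87.75 kips.
  Edge l_c = 1.875 − 1.25/2 = 1.25 → r_n = 48.75 kips; interior l_c = 3.75 − 1.25 = 2.5 → r_n = 87.75 kips.
  R_n,bearing = 2·48.75 + 8·87.75 = 799.5 kips → 0.75 × 799.5 = 600 kips.
Bearing governs: 600 kips.

600 kips (bearing governs)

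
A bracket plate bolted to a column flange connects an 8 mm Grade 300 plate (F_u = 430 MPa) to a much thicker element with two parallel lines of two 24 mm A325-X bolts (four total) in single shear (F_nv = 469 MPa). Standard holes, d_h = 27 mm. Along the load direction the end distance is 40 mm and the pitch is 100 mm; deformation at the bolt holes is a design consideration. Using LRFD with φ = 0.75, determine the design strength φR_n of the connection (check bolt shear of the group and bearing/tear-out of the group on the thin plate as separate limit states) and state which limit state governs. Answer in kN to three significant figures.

461 kN (bearing governs)

Bolt shear: A_b = π·24²/4 = 452.4 mm²; R_n = 469 × 452.4 × 4 × 1 / 1000 = 848.7 kN → 0.75 × 848.7 = 637 kN.
Bearing (1.2 l_c t F_u ≤ 2.4 d t F_u): upper limit = 2.4·24·8·430 / 1000 = 198.1 kN.
  Edge l_c = 40 − 27/2 = 26.5 → r_n = 109.4 kN; interior l_c = 100 − 27 = 73 → r_n = 198.1 kN.
  R_n,bearing = 2·109.4 + 2·198.1 = 615.1 kN → 0.75 × 615.1 = 461 kN.
Bearing governs: 461 kN.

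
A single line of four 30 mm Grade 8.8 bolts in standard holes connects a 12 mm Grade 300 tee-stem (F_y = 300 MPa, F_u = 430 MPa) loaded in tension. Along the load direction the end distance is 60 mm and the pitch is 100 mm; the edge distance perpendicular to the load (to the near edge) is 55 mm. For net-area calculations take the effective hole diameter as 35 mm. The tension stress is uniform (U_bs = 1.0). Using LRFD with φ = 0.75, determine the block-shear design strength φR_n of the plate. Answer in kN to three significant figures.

Shear plane L_v = 60 + 3·100 = 360 mm; A_gv = 360 × 12 = 4320 mm².
A_nv = (360 − 3.5·35) × 12 = 2850 mm².
A_nt = (55 − 0.5·35) × 12 = 450 mm².
0.6 F_u A_nv = 735.3 kN; 0.6 F_y A_gv = 777.6 kN → shear rupture governs the shear term.
R_n = 735.3 + 1.0 × 430 × 450 / 1000 = 928.8 kN.
Design strength φR_n = 0.75 × 928.8 = 697 kN.

697 kN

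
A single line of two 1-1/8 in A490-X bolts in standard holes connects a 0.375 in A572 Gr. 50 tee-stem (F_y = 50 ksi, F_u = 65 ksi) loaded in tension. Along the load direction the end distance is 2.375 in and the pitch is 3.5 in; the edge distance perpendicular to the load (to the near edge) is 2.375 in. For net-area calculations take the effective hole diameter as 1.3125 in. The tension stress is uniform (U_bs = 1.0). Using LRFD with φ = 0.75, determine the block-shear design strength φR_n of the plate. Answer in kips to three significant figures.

74.3 kips

Shear plane L_v = 2.375 + 1·3.5 = 5.875 in; A_gv = 5.875 × 0.375 = 2.203 in².
A_nv = (5.875 − 1.5·1.3125) × 0.375 = 1.465 in².
A_nt = (2.375 − 0.5·1.3125) × 0.375 = 0.6445 in².
0.6 F_u A_nv = 57.13 kips; 0.6 F_y A_gv = 66.09 kips → shear rupture governs the shear term.
R_n = 57.13 + 1.0 × 65 × 0.6445 = 99.02 kips.
Design strength φR_n = 0.75 × 99.02 = 74.3 kips.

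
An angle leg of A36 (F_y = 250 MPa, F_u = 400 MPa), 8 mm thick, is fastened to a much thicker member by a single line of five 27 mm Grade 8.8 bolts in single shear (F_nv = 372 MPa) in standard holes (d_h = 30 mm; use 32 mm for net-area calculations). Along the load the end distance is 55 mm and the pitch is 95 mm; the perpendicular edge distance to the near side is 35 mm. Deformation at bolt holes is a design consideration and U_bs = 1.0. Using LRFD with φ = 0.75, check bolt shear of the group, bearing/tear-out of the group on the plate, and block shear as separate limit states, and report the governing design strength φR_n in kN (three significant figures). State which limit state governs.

437 kN (block shear governs)

Bolt shear: A_b = π·27²/4 = 572.6 mm²; R_n = 372 × 572.6 × 5 × 1 / 1000 = 1065 kN → 0.75 × 1065 = 799 kN.
Bearing: edge l_c = 40, r_n = 153.6 kN; interior l_c = 65, r_n = 207.4 kN; R_n = 153.6 + 4·207.4 = 983 kN → 737 kN.
Block shear: A_gv = 3480, A_nv = 2328, A_nt = 152 mm²; R_n = min(0.6F_uA_nv, 0.6F_yA_gv) + U_bs·F_u·A_nt = 582.8 kN → 437 kN.
Block shear governs: 437 kN.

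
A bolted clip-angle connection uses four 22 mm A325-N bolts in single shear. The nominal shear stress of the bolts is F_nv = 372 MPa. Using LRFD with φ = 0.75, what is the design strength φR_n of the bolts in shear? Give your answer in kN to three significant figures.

424 kN

A_b = π × 22² / 4 = 380.1 mm².
R_n = F_nv · A_b · n · n_s = 372 × 380.1 × 4 × 1 / 1000 = 565.6 kN.
Design strength φR_n = 0.75 × 565.6 = 424 kN.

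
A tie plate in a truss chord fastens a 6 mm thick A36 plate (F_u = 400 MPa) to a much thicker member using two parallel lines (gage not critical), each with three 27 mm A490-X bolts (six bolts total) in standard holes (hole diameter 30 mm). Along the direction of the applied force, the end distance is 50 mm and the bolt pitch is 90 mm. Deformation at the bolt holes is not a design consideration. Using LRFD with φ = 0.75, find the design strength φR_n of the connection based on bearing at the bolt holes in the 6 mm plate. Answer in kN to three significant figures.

Per bolt r_n = 1.5 l_c t F_u ≤ 3.0 d t F_u; upper limit = 3.0 × 27 × 6 × 400 / 1000 = 194.4 kN.
Edge bolt: l_c = 50 − 30/2 = 35 mm → 1.5 × 35 × 6 × 400 / 1000 = 126 → r_n = 126 kN.
Interior bolts: l_c = 90 − 30 = 60 mm → 1.5 × 60 × 6 × 400 / 1000 = 216 → r_n = 194.4 kN.
R_n = 2 × 126 + 4 × 194.4 = 1030 kN.
Design strength φR_n = 0.75 × 1030 = 772 kN.

772 kN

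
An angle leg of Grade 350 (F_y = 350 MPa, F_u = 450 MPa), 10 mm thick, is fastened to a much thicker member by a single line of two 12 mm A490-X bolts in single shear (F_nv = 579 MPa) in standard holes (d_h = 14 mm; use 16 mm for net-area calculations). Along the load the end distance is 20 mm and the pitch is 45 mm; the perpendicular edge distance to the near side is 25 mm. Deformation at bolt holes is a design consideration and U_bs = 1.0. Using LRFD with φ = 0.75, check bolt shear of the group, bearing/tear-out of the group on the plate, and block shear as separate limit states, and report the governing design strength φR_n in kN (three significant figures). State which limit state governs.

98.2 kN (bolt shear governs)

Bolt shear: A_b = π·12²/4 = 113.1 mm²; R_n = 579 × 113.1 × 2 × 1 / 1000 = 131 kN → 0.75 × 131 = 98.2 kN.
Bearing: edge l_c = 13, r_n = 70.2 kN; interior l_c = 31, r_n = 129.6 kN; R_n = 70.2 + 1·129.6 = 199.8 kN → 150 kN.
Block shear: A_gv = 650, A_nv = 410, A_nt = 170 mm²; R_n = min(0.6F_uA_nv, 0.6F_yA_gv) + U_bs·F_u·A_nt = 187.2 kN → 140 kN.
Bolt shear governs: 98.2 kN.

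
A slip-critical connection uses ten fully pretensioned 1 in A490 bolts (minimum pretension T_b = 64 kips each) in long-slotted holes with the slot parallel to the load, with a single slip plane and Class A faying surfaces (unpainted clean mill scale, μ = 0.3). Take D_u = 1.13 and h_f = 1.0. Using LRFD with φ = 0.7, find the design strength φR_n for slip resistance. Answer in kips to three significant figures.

R_n = μ · D_u · h_f · T_b · n_s · n_b = 0.3 × 1.13 × 1.0 × 64 × 1 × 10 = 217 kips.
Design strength φR_n = 0.7 × 217 = 152 kips.

152 kips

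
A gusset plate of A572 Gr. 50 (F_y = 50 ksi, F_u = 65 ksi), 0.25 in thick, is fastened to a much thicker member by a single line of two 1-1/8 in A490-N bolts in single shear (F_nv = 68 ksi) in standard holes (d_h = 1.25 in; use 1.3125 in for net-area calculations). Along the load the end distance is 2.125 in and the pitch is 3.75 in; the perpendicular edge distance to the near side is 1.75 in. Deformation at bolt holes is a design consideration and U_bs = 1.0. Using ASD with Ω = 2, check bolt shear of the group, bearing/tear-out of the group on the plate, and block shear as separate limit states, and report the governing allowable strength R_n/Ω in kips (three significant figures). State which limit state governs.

Bolt shear: A_b = π·1.125²/4 = 0.994 in²; R_n = 68 × 0.994 × 2 × 1 = 135.2 kips → 135.2 / 2 = 67.6 kips.
Bearing: edge l_c = 1.5, r_n = 29.25 kips; interior l_c = 2.5, r_n = 43.87 kips; R_n = 29.25 + 1·43.87 = 73.12 kips → 36.6 kips.
Block shear: A_gv = 1.469, A_nv = 0.9766, A_nt = 0.2734 in²; R_n = min(0.6F_uA_nv, 0.6F_yA_gv) + U_bs·F_u·A_nt = 55.86 kips → 27.9 kips.
Block shear governs: 27.9 kips.

27.9 kips (block shear governs)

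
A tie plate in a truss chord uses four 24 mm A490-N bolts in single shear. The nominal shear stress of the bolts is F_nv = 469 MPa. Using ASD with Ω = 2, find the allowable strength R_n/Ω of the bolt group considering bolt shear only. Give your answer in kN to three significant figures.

424 kN

A_b = π × 24² / 4 = 452.4 mm².
R_n = F_nv · A_b · n · n_s = 469 × 452.4 × 4 × 1 / 1000 = 848.7 kN.
Allowable strength R_n/Ω = 848.7 / 2 = 424 kN.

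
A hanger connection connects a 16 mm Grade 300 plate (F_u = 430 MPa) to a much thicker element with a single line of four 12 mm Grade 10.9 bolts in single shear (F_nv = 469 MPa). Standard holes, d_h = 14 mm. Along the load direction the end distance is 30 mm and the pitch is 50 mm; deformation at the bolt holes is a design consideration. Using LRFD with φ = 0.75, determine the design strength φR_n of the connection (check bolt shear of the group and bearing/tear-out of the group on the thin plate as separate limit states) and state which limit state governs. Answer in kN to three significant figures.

159 kN (bolt shear governs)

Bolt shear: A_b = π·12²/4 = 113.1 mm²; R_n = 469 × 113.1 × 4 × 1 / 1000 = 212.2 kN → 0.75 × 212.2 = 159 kN.
Bearing (1.2 l_c t F_u ≤ 2.4 d t F_u): upper limit = 2.4·12·16·430 / 1000 = 198.1 kN.
  Edge l_c = 30 − 14/2 = 23 → r_n = 189.9 kN; interior l_c = 50 − 14 = 36 → r_n = 198.1 kN.
  R_n,bearing = 1·189.9 + 3·198.1 = 784.3 kN → 0.75 × 784.3 = 588 kN.
Bolt shear governs: 159 kN.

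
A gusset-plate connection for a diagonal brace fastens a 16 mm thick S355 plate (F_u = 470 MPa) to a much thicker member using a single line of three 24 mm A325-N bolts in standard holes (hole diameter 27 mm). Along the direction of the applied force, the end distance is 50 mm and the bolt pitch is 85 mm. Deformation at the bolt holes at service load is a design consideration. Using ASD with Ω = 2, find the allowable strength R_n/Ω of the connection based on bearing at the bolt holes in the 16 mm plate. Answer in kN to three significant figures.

598 kN

Per bolt r_n = 1.2 l_c t F_u ≤ 2.4 d t F_u; upper limit = 2.4 × 24 × 16 × 470 / 1000 = 433.2 kN.
Edge bolt: l_c = 50 − 27/2 = 36.5 mm → 1.2 × 36.5 × 16 × 470 / 1000 = 329.4 → r_n = 329.4 kN.
Interior bolts: l_c = 85 − 27 = 58 mm → 1.2 × 58 × 16 × 470 / 1000 = 523.4 → r_n = 433.2 kN.
R_n = 1 × 329.4 + 2 × 433.2 = 1196 kN.
Allowable strength R_n/Ω = 1196 / 2 = 598 kN.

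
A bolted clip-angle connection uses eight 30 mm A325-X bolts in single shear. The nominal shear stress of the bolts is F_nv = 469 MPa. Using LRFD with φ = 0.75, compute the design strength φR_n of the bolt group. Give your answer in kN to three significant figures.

A_b = π × 30² / 4 = 706.9 mm².
R_n = F_nv · A_b · n · n_s = 469 × 706.9 × 8 × 1 / 1000 = 2652 kN.
Design strength φR_n = 0.75 × 2652 = 1990 kN.

1990 kN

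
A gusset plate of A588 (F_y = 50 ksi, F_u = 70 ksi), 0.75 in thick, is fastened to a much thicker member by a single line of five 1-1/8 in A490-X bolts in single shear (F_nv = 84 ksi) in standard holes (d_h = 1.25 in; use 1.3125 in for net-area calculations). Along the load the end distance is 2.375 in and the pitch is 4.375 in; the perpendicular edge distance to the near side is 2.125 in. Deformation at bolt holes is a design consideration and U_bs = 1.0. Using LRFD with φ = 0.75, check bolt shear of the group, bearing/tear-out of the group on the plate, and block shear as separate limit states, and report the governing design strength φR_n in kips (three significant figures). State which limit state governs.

313 kips (bolt shear governs)

Bolt shear: A_b = π·1.125²/4 = 0.994 in²; R_n = 84 × 0.994 × 5 × 1 = 417.5 kips → 0.75 × 417.5 = 313 kips.
Bearing: edge l_c = 1.75, r_n = 110.3 kips; interior l_c = 3.125, r_n = 141.8 kips; R_n = 110.3 + 4·141.8 = 677.2 kips → 508 kips.
Block shear: A_gv = 14.91, A_nv = 10.48, A_nt = 1.102 in²; R_n = min(0.6F_uA_nv, 0.6F_yA_gv) + U_bs·F_u·A_nt = 517.1 kips → 388 kips.
Bolt shear governs: 313 kips.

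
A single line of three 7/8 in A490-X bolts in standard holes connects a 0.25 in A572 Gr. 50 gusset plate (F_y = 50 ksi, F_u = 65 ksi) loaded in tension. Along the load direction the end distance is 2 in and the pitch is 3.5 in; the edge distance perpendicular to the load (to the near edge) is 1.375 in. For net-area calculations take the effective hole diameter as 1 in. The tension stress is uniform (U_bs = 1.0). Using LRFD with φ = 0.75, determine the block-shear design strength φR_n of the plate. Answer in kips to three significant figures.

58.2 kips

Shear plane L_v = 2 + 2·3.5 = 9 in; A_gv = 9 × 0.25 = 2.25 in².
A_nv = (9 − 2.5·1) × 0.25 = 1.625 in².
A_nt = (1.375 − 0.5·1) × 0.25 = 0.2188 in².
0.6 F_u A_nv = 63.38 kips; 0.6 F_y A_gv = 67.5 kips → shear rupture governs the shear term.
R_n = 63.38 + 1.0 × 65 × 0.2188 = 77.59 kips.
Design strength φR_n = 0.75 × 77.59 = 58.2 kips.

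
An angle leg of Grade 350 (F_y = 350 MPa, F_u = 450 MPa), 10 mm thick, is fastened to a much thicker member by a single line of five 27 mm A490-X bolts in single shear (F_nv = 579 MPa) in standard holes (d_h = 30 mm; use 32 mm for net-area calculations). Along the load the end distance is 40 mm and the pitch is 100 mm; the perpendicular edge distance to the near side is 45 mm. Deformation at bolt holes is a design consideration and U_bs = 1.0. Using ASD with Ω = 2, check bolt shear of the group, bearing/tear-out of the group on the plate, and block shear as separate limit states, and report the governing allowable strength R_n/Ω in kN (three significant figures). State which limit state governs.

Bolt shear: A_b = π·27²/4 = 572.6 mm²; R_n = 579 × 572.6 × 5 × 1 / 1000 = 1658 kN → 1658 / 2 = 829 kN.
Bearing: edge l_c = 25, r_n = 135 kN; interior l_c = 70, r_n = 291.6 kN; R_n = 135 + 4·291.6 = 1301 kN → 651 kN.
Block shear: A_gv = 4400, A_nv = 2960, A_nt = 290 mm²; R_n = min(0.6F_uA_nv, 0.6F_yA_gv) + U_bs·F_u·A_nt = 929.7 kN → 465 kN.
Block shear governs: 465 kN.

465 kN (block shear governs)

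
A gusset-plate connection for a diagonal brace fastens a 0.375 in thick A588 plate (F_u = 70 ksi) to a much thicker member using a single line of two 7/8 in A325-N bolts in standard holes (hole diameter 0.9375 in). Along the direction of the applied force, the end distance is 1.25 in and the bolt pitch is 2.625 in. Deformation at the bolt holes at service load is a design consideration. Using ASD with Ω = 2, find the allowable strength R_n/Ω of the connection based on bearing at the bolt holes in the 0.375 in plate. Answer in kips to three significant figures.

38.9 kips

Per bolt r_n = 1.2 l_c t F_u ≤ 2.4 d t F_u; upper limit = 2.4 × 0.875 × 0.375 × 70 = 55.13 kips.
Edge bolt: l_c = 1.25 − 0.9375/2 = 0.7812 in → 1.2 × 0.7812 × 0.375 × 70 = 24.61 → r_n = 24.61 kips.
Interior bolts: l_c = 2.625 − 0.9375 = 1.688 in → 1.2 × 1.688 × 0.375 × 70 = 53.16 → r_n = 53.16 kips.
R_n = 1 × 24.61 + 1 × 53.16 = 77.77 kips.
Allowable strength R_n/Ω = 77.77 / 2 = 38.9 kips.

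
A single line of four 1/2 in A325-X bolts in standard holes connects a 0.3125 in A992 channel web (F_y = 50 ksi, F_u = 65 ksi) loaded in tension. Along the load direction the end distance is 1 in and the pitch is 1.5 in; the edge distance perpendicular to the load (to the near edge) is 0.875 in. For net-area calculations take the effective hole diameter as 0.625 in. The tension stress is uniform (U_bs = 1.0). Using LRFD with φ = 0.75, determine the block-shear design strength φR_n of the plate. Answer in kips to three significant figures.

38.8 kips

Shear plane L_v = 1 + 3·1.5 = 5.5 in; A_gv = 5.5 × 0.3125 = 1.719 in².
A_nv = (5.5 − 3.5·0.625) × 0.3125 = 1.035 in².
A_nt = (0.875 − 0.5·0.625) × 0.3125 = 0.1758 in².
0.6 F_u A_nv = 40.37 kips; 0.6 F_y A_gv = 51.56 kips → shear rupture governs the shear term.
R_n = 40.37 + 1.0 × 65 × 0.1758 = 51.8 kips.
Design strength φR_n = 0.75 × 51.8 = 38.8 kips.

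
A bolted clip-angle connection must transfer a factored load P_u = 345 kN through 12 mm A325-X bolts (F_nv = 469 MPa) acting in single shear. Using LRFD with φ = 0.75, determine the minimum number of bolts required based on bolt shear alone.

9 bolts

A_b = π·12²/4 = 113.1 mm².
Per-bolt design strength φR_n = 0.75 × 469 × 113.1 × 1 / 1000 = 39.78 kN.
n ≥ 345 / 39.78 = 8.672 → use 9 bolts.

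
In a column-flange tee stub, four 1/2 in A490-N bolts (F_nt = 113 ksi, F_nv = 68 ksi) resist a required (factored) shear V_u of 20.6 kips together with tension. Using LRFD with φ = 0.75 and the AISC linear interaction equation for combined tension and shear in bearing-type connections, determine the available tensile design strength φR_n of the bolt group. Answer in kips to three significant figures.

A_b = π·0.5²/4 = 0.1963 in²; f_rv = 20.6 / (4 × 0.1963) = 26.23 ksi.
F'_nt = 1.3 F_nt − (F_nt / φF_nv) f_rv = 1.3·113 − (113/(0.75·68))·26.23 = 88.79 ksi, capped at F_nt → F'_nt = 88.79 ksi.
R_n = F'_nt · A_b · n = 88.79 × 0.1963 × 4 = 69.73 kips.
Design strength φR_n = 0.75 × 69.73 = 52.3 kips.

52.3 kips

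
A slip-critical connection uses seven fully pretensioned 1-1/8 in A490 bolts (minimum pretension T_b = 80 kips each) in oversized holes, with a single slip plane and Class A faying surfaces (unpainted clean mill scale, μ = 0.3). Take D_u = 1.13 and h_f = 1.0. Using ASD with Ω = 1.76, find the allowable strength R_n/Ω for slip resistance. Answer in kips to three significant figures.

R_n = μ · D_u · h_f · T_b · n_s · n_b = 0.3 × 1.13 × 1.0 × 80 × 1 × 7 = 189.8 kips.
Allowable strength R_n/Ω = 189.8 / 1.76 = 108 kips.

108 kips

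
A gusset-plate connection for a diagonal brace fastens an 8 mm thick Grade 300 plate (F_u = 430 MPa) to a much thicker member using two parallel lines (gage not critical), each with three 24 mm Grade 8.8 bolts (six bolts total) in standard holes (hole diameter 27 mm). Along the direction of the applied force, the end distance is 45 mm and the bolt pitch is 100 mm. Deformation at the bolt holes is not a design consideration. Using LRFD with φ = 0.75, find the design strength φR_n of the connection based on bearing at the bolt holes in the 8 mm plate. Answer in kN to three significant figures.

Per bolt r_n = 1.5 l_c t F_u ≤ 3.0 d t F_u; upper limit = 3.0 × 24 × 8 × 430 / 1000 = 247.7 kN.
Edge bolt: l_c = 45 − 27/2 = 31.5 mm → 1.5 × 31.5 × 8 × 430 / 1000 = 162.5 → r_n = 162.5 kN.
Interior bolts: l_c = 100 − 27 = 73 mm → 1.5 × 73 × 8 × 430 / 1000 = 376.7 → r_n = 247.7 kN.
R_n = 2 × 162.5 + 4 × 247.7 = 1316 kN.
Design strength φR_n = 0.75 × 1316 = 987 kN.

987 kN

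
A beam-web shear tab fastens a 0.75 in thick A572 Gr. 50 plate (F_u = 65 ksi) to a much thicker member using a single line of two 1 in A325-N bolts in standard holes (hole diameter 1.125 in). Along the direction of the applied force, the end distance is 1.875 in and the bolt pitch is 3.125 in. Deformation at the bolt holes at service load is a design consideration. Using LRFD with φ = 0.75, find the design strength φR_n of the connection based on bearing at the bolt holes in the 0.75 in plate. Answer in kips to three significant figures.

Per bolt r_n = 1.2 l_c t F_u ≤ 2.4 d t F_u; upper limit = 2.4 × 1 × 0.75 × 65 = 117 kips.
Edge bolt: l_c = 1.875 − 1.125/2 = 1.312 in → 1.2 × 1.312 × 0.75 × 65 = 76.78 → r_n = 76.78 kips.
Interior bolts: l_c = 3.125 − 1.125 = 2 in → 1.2 × 2 × 0.75 × 65 = 117 → r_n = 117 kips.
R_n = 1 × 76.78 + 1 × 117 = 193.8 kips.
Design strength φR_n = 0.75 × 193.8 = 145 kips.

145 kips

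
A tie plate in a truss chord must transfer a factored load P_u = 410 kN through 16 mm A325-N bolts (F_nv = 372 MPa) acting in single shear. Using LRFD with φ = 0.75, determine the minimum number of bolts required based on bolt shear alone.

8 bolts

A_b = π·16²/4 = 201.1 mm².
Per-bolt design strength φR_n = 0.75 × 372 × 201.1 × 1 / 1000 = 56.1 kN.
n ≥ 410 / 56.1 = 7.309 → use 8 bolts.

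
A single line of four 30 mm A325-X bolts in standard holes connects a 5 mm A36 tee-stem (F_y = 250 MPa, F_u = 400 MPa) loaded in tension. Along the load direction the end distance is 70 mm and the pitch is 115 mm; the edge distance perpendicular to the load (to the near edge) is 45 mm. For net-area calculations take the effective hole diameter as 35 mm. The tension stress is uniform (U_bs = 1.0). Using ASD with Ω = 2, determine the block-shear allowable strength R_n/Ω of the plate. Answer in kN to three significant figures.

Shear plane L_v = 70 + 3·115 = 415 mm; A_gv = 415 × 5 = 2075 mm².
A_nv = (415 − 3.5·35) × 5 = 1462 mm².
A_nt = (45 − 0.5·35) × 5 = 137.5 mm².
0.6 F_u A_nv = 351 kN; 0.6 F_y A_gv = 311.2 kN → shear yielding governs the shear term.
R_n = 311.2 + 1.0 × 400 × 137.5 / 1000 = 366.2 kN.
Allowable strength R_n/Ω = 366.2 / 2 = 183 kN.

183 kN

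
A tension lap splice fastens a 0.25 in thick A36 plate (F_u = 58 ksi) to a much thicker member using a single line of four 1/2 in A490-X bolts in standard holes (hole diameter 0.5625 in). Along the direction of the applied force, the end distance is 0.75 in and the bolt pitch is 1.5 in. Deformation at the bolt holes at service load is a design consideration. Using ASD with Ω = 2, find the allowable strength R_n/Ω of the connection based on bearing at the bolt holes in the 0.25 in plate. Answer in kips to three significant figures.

Per bolt r_n = 1.2 l_c t F_u ≤ 2.4 d t F_u; upper limit = 2.4 × 0.5 × 0.25 × 58 = 17.4 kips.
Edge bolt: l_c = 0.75 − 0.5625/2 = 0.4688 in → 1.2 × 0.4688 × 0.25 × 58 = 8.156 → r_n = 8.156 kips.
Interior bolts: l_c = 1.5 − 0.5625 = 0.9375 in → 1.2 × 0.9375 × 0.25 × 58 = 16.31 → r_n = 16.31 kips.
R_n = 1 × 8.156 + 3 × 16.31 = 57.09 kips.
Allowable strength R_n/Ω = 57.09 / 2 = 28.5 kips.

28.5 kips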